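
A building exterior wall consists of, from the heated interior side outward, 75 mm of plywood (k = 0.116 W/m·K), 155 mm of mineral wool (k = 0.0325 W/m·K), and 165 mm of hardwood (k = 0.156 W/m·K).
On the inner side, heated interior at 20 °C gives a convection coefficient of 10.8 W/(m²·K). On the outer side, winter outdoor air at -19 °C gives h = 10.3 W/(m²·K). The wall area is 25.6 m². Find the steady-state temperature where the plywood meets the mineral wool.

T ≈ 15.7 °C

Using the resistance-network approach (series):
R_inner film = 1/(h_i·A) = 1/(10.8×25.6) = 0.003617 K/W
R_plywood = L/(kA) = 0.075/(0.116×25.6) = 0.02526 K/W
R_mineral wool = L/(kA) = 0.155/(0.0325×25.6) = 0.1863 K/W
R_hardwood = L/(kA) = 0.165/(0.156×25.6) = 0.04132 K/W
R_outer film = 1/(h_o·A) = 1/(10.3×25.6) = 0.003792 K/W
R_total = 0.2603 K/W;  Q = ΔT/R_total = 39/0.2603 = 149.8 W
T_interface = T_inner − Q·ΣR(inner→interface) = 20 − 150×0.02887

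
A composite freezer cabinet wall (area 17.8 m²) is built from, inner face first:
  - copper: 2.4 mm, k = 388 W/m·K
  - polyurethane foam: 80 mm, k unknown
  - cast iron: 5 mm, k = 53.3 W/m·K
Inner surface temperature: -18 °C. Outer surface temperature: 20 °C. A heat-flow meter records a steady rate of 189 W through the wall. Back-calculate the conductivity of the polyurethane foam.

k ≈ 0.0224 W/(m·K)

Treating each layer as a thermal resistance in series:
R_copper = L/(kA) = 0.0024/(388×17.8) = 3.475×10^-7 K/W
R_cast iron = L/(kA) = 0.005/(53.3×17.8) = 5.27×10^-6 K/W
Sum of known resistances R_other = 5.618×10^-6 K/W
Total R = ΔT/Q = 38/189 = 0.2011 K/W
R_polyurethane foam = R_total − R_other = 0.2011 K/W
k = L/(R·A) = 0.08/(0.2011×17.8)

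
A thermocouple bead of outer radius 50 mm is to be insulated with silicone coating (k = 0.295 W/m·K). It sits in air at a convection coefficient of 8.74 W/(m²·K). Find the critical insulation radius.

For a sphere r_cr = 2k/h = 2×0.295/8.74
r_cr = 67.5 mm; since the bare radius (50 mm) is below r_cr, adding a thin layer of insulation will *increase* heat loss.

r_cr ≈ 67.5 mm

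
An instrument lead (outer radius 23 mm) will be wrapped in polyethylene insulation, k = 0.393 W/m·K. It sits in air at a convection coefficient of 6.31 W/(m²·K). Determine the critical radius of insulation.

r_cr ≈ 62.3 mm

For a cylinder r_cr = k/h = 0.393/6.31
r_cr = 62.3 mm; since the bare radius (23 mm) is below r_cr, adding a thin layer of insulation will *increase* heat loss.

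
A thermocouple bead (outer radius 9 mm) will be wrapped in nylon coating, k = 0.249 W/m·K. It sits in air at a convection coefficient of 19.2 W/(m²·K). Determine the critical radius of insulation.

For a sphere r_cr = 2k/h = 2×0.249/19.2
r_cr = 25.9 mm; since the bare radius (9 mm) is below r_cr, adding a thin layer of insulation will *increase* heat loss.

r_cr ≈ 25.9 mm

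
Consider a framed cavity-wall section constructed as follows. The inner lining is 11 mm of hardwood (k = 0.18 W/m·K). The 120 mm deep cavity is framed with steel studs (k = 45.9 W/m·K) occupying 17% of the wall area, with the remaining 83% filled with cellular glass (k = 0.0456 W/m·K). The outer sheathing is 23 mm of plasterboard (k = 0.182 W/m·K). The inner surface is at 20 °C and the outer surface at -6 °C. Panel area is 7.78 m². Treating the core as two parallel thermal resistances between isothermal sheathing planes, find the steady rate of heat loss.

Sheathing layers in series; stud and cavity paths in parallel between them.
R_inner = 0.011/(0.18×7.78) = 0.007855 K/W
R_stud  = 0.12/(45.9×0.17×7.78) = 0.001977 K/W
R_cav   = 0.12/(0.0456×0.83×7.78) = 0.4075 K/W
1/R_core = 1/R_stud + 1/R_cav → R_core = 0.001967 K/W
R_outer = 0.023/(0.182×7.78) = 0.01624 K/W
R_total = 0.02607 K/W
Q = ΔT/R_total = 26/0.02607

Q ≈ 997 W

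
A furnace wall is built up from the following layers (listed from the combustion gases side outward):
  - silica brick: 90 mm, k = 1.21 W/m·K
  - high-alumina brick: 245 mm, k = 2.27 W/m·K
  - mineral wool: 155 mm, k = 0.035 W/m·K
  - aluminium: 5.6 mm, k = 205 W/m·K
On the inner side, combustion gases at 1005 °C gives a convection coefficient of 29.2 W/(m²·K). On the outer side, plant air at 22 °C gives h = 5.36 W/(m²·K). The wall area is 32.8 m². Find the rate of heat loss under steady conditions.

Model the wall as resistances in series:
R_inner film = 1/(h_i·A) = 1/(29.2×32.8) = 0.001044 K/W
R_silica brick = L/(kA) = 0.09/(1.21×32.8) = 0.002268 K/W
R_high-alumina brick = L/(kA) = 0.245/(2.27×32.8) = 0.003291 K/W
R_mineral wool = L/(kA) = 0.155/(0.035×32.8) = 0.135 K/W
R_aluminium = L/(kA) = 0.0056/(205×32.8) = 8.328×10^-7 K/W
R_outer film = 1/(h_o·A) = 1/(5.36×32.8) = 0.005688 K/W
R_total = 0.1473 K/W
Q = ΔT / R_total = 983 / 0.1473

Q ≈ 6670 W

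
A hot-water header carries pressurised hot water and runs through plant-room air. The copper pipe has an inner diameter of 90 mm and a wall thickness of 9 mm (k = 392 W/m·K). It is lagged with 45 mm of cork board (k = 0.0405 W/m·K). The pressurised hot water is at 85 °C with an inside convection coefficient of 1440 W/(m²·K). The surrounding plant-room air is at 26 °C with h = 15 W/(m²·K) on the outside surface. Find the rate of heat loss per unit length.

q′ ≈ 23.7 W/m

Cylindrical conduction, so R = ln(r₂/r₁)/(2πkL) per layer, in series:
R_inner film = 1/(h_i·2πr₁L) = 1/(1440×2π×0.045×1) = 0.002456 K/W
R_copper pipe wall = ln(54/45)/(2π×392×1) = 7.402×10^-5 K/W
R_cork board = ln(99/54)/(2π×0.0405×1) = 2.382 K/W
R_outer film = 1/(h_o·2πr_oL) = 1/(15×2π×0.099×1) = 0.1072 K/W
R_total = 2.492 K/W
Q = ΔT/R_total = 59/2.492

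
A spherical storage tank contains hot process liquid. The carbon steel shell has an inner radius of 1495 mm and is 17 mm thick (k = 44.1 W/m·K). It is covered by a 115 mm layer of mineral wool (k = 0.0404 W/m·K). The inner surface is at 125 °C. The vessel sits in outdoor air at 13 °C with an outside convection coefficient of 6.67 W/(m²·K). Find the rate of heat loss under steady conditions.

Q ≈ 1160 W

Spherical conduction: R = (1/r_in − 1/r_out)/(4πk) per layer; series-sum.
R_carbon steel shell = (1/1.495 − 1/1.512)/(4π×44.1) = 1.357×10^-5 K/W
R_mineral wool = (1/1.512 − 1/1.627)/(4π×0.0404) = 0.09208 K/W
R_outer film = 1/(h·4πr_o²) = 1/(6.67×4π×1.627²) = 0.004507 K/W
R_total = 0.0966 K/W
Q = ΔT/R_total = 112/0.0966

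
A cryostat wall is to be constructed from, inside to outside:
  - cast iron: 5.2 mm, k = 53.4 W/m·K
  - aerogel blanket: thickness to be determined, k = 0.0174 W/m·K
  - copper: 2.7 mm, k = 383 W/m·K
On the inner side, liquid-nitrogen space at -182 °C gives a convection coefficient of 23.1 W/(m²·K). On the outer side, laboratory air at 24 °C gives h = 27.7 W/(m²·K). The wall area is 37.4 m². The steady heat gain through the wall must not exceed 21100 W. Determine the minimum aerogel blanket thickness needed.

Model the wall as resistances in series:
R_inner film = 1/(h_i·A) = 1/(23.1×37.4) = 0.001157 K/W
R_cast iron = L/(kA) = 0.0052/(53.4×37.4) = 2.604×10^-6 K/W
R_copper = L/(kA) = 0.0027/(383×37.4) = 1.885×10^-7 K/W
R_outer film = 1/(h_o·A) = 1/(27.7×37.4) = 9.653×10^-4 K/W
Sum of the known resistances R_other = 0.002126 K/W
Required total resistance R_tot = ΔT/Q_allow = 206/21100 = 0.009763 K/W
R_aerogel blanket = R_tot − R_other = 0.007637 K/W
L = R·k·A = 0.007637×0.0174×37.4

L ≈ 4.97 mm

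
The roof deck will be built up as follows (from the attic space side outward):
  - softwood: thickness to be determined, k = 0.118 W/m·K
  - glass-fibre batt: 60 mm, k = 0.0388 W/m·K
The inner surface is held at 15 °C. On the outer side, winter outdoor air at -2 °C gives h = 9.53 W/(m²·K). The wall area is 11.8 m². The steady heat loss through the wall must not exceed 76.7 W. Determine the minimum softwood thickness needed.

Treating each layer as a thermal resistance in series:
R_glass-fibre batt = L/(kA) = 0.06/(0.0388×11.8) = 0.1311 K/W
R_outer film = 1/(h_o·A) = 1/(9.53×11.8) = 0.008893 K/W
Sum of the known resistances R_other = 0.1399 K/W
Required total resistance R_tot = ΔT/Q_allow = 17/76.7 = 0.2216 K/W
R_softwood = R_tot − R_other = 0.0817 K/W
L = R·k·A = 0.0817×0.118×11.8

L ≈ 114 mm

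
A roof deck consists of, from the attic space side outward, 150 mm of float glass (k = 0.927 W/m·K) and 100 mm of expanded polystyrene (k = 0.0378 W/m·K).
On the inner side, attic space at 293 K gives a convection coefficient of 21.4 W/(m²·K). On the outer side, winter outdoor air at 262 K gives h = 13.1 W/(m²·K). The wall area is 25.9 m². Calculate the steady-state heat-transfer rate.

Thermal resistances in series:
R_inner film = 1/(h_i·A) = 1/(21.4×25.9) = 0.001804 K/W
R_float glass = L/(kA) = 0.15/(0.927×25.9) = 0.006248 K/W
R_expanded polystyrene = L/(kA) = 0.1/(0.0378×25.9) = 0.1021 K/W
R_outer film = 1/(h_o·A) = 1/(13.1×25.9) = 0.002947 K/W
R_total = 0.1131 K/W
Q = ΔT / R_total = 31 / 0.1131

Q ≈ 274 W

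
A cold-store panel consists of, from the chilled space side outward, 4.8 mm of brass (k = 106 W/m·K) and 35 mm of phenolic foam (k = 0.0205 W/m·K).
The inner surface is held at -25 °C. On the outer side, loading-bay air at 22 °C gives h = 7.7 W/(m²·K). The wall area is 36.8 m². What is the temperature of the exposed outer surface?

Thermal resistances in series:
R_brass = L/(kA) = 0.0048/(106×36.8) = 1.231×10^-6 K/W
R_phenolic foam = L/(kA) = 0.035/(0.0205×36.8) = 0.04639 K/W
R_outer film = 1/(h_o·A) = 1/(7.7×36.8) = 0.003529 K/W
R_total = 0.04992 K/W;  Q = ΔT/R_total = 47/0.04992 = 941.4 W
T_interface = T_inner + Q·ΣR(inner→interface) = -25 + 941×0.0464

T ≈ 18.7 °C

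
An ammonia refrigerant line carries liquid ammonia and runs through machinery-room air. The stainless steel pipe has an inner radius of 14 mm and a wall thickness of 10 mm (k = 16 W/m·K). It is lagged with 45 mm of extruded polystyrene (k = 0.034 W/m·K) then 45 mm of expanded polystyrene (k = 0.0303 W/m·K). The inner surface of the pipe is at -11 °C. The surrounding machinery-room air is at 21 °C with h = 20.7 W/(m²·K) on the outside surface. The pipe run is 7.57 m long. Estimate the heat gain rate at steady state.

Radial resistances (cylindrical: R_cond = ln(r_o/r_i)/(2πkL), R_conv = 1/(h·2πrL)):
R_stainless steel pipe wall = ln(24/14)/(2π×16×7.57) = 7.083×10^-4 K/W
R_extruded polystyrene = ln(69/24)/(2π×0.034×7.57) = 0.653 K/W
R_expanded polystyrene = ln(114/69)/(2π×0.0303×7.57) = 0.3484 K/W
R_outer film = 1/(h_o·2πr_oL) = 1/(20.7×2π×0.114×7.57) = 0.008909 K/W
R_total = 1.011 K/W
Q = ΔT/R_total = 32/1.011

Q ≈ 31.7 W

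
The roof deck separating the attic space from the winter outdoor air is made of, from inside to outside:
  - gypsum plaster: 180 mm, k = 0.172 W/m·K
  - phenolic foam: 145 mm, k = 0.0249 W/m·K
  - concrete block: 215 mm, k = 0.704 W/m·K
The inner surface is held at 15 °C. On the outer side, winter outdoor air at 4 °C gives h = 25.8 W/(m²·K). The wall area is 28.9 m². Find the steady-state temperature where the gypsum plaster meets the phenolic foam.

Using the resistance-network approach (series):
R_gypsum plaster = L/(kA) = 0.18/(0.172×28.9) = 0.03621 K/W
R_phenolic foam = L/(kA) = 0.145/(0.0249×28.9) = 0.2015 K/W
R_concrete block = L/(kA) = 0.215/(0.704×28.9) = 0.01057 K/W
R_outer film = 1/(h_o·A) = 1/(25.8×28.9) = 0.001341 K/W
R_total = 0.2496 K/W;  Q = ΔT/R_total = 11/0.2496 = 44.07 W
T_interface = T_inner − Q·ΣR(inner→interface) = 15 − 44.1×0.03621

T ≈ 13.4 °C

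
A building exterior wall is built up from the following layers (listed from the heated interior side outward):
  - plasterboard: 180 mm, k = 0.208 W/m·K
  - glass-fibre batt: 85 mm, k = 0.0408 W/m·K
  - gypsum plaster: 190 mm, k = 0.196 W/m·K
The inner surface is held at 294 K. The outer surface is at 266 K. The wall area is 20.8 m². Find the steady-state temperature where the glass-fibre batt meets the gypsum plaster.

T ≈ 273 K

Series thermal resistances:
R_plasterboard = L/(kA) = 0.18/(0.208×20.8) = 0.04161 K/W
R_glass-fibre batt = L/(kA) = 0.085/(0.0408×20.8) = 0.1002 K/W
R_gypsum plaster = L/(kA) = 0.19/(0.196×20.8) = 0.04661 K/W
R_total = 0.1884 K/W;  Q = ΔT/R_total = 28/0.1884 = 148.6 W
T_interface = T_inner − Q·ΣR(inner→interface) = 294 − 149×0.1418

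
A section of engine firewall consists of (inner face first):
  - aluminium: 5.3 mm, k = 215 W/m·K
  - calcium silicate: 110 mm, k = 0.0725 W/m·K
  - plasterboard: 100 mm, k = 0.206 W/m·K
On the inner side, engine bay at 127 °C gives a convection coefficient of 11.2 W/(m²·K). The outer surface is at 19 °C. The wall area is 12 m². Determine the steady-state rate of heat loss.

Using the resistance-network approach (series):
R_inner film = 1/(h_i·A) = 1/(11.2×12) = 0.00744 K/W
R_aluminium = L/(kA) = 0.0053/(215×12) = 2.054×10^-6 K/W
R_calcium silicate = L/(kA) = 0.11/(0.0725×12) = 0.1264 K/W
R_plasterboard = L/(kA) = 0.1/(0.206×12) = 0.04045 K/W
R_total = 0.1743 K/W
Q = ΔT / R_total = 108 / 0.1743

Q ≈ 620 W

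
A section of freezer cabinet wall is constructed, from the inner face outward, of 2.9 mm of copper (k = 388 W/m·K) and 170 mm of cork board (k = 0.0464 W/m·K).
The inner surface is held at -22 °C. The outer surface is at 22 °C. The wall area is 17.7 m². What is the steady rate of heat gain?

Q ≈ 213 W

Model the wall as resistances in series:
R_copper = L/(kA) = 0.0029/(388×17.7) = 4.223×10^-7 K/W
R_cork board = L/(kA) = 0.17/(0.0464×17.7) = 0.207 K/W
R_total = 0.207 K/W
Q = ΔT / R_total = 44 / 0.207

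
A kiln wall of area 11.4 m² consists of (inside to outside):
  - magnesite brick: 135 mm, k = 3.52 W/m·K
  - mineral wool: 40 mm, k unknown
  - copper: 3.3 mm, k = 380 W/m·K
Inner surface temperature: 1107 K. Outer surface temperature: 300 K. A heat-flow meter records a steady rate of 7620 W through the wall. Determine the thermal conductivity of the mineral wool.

k ≈ 0.0342 W/(m·K)

Using the resistance-network approach (series):
R_magnesite brick = L/(kA) = 0.135/(3.52×11.4) = 0.003364 K/W
R_copper = L/(kA) = 0.0033/(380×11.4) = 7.618×10^-7 K/W
Sum of known resistances R_other = 0.003365 K/W
Total R = ΔT/Q = 807/7620 = 0.1059 K/W
R_mineral wool = R_total − R_other = 0.1025 K/W
k = L/(R·A) = 0.04/(0.1025×11.4)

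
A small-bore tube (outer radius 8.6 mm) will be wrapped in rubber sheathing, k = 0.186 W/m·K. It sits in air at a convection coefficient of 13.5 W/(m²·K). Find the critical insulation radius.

For a cylinder r_cr = k/h = 0.186/13.5
r_cr = 13.8 mm; since the bare radius (8.6 mm) is below r_cr, adding a thin layer of insulation will *increase* heat loss.

r_cr ≈ 13.8 mm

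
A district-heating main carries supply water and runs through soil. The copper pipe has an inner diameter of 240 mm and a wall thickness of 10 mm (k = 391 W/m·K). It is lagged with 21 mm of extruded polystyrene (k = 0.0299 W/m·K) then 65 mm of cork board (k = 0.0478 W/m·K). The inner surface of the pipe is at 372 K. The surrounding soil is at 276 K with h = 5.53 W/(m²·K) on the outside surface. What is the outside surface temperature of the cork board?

Cylindrical conduction, so R = ln(r₂/r₁)/(2πkL) per layer, in series:
R_copper pipe wall = ln(130/120)/(2π×391×1) = 3.258×10^-5 K/W
R_extruded polystyrene = ln(151/130)/(2π×0.0299×1) = 0.7971 K/W
R_cork board = ln(216/151)/(2π×0.0478×1) = 1.192 K/W
R_outer film = 1/(h_o·2πr_oL) = 1/(5.53×2π×0.216×1) = 0.1332 K/W
R_total = 2.122 K/W
Q = ΔT/R_total = 96/2.122
Q = 45.2 W/m
T_interface = T_inner − Q·ΣR(inner→interface) = 372 − 45.2×1.989

T ≈ 282 K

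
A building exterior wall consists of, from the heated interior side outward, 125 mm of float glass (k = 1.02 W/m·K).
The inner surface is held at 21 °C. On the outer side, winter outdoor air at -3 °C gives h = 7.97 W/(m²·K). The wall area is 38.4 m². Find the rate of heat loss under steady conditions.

Treating each layer as a thermal resistance in series:
R_float glass = L/(kA) = 0.125/(1.02×38.4) = 0.003191 K/W
R_outer film = 1/(h_o·A) = 1/(7.97×38.4) = 0.003267 K/W
R_total = 0.006459 K/W
Q = ΔT / R_total = 24 / 0.006459

Q ≈ 3720 W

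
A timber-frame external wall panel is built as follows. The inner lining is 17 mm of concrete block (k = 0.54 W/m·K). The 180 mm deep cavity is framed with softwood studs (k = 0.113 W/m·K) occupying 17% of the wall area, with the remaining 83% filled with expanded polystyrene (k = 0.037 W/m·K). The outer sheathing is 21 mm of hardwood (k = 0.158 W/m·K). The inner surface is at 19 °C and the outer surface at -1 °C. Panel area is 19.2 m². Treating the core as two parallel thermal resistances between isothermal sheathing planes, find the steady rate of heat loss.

Sheathing layers in series; stud and cavity paths in parallel between them.
R_inner = 0.017/(0.54×19.2) = 0.00164 K/W
R_stud  = 0.18/(0.113×0.17×19.2) = 0.488 K/W
R_cav   = 0.18/(0.037×0.83×19.2) = 0.3053 K/W
1/R_core = 1/R_stud + 1/R_cav → R_core = 0.1878 K/W
R_outer = 0.021/(0.158×19.2) = 0.006922 K/W
R_total = 0.1964 K/W
Q = ΔT/R_total = 20/0.1964

Q ≈ 102 W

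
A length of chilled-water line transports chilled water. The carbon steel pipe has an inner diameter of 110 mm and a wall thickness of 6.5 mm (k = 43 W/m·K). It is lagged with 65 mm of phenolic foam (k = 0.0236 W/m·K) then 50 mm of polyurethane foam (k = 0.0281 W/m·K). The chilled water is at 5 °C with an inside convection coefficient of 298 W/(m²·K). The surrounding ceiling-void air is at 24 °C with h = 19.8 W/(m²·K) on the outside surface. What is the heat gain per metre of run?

Cylindrical conduction, so R = ln(r₂/r₁)/(2πkL) per layer, in series:
R_inner film = 1/(h_i·2πr₁L) = 1/(298×2π×0.055×1) = 0.00971 K/W
R_carbon steel pipe wall = ln(61.5/55)/(2π×43×1) = 4.134×10^-4 K/W
R_phenolic foam = ln(126.5/61.5)/(2π×0.0236×1) = 4.864 K/W
R_polyurethane foam = ln(176.5/126.5)/(2π×0.0281×1) = 1.887 K/W
R_outer film = 1/(h_o·2πr_oL) = 1/(19.8×2π×0.1765×1) = 0.04554 K/W
R_total = 6.806 K/W
Q = ΔT/R_total = 19/6.806

q′ ≈ 2.79 W/m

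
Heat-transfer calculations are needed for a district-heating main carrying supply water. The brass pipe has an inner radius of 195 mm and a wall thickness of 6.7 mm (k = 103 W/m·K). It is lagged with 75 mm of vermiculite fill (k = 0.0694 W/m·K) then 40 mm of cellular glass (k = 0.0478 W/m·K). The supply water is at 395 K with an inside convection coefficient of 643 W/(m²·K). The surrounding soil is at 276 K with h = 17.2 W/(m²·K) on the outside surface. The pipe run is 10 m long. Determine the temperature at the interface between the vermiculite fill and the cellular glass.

T ≈ 323 K

Per-layer cylindrical resistances, series-summed:
R_inner film = 1/(h_i·2πr₁L) = 1/(643×2π×0.195×10) = 1.269×10^-4 K/W
R_brass pipe wall = ln(201.7/195)/(2π×103×10) = 5.22×10^-6 K/W
R_vermiculite fill = ln(276.7/201.7)/(2π×0.0694×10) = 0.0725 K/W
R_cellular glass = ln(316.7/276.7)/(2π×0.0478×10) = 0.04496 K/W
R_outer film = 1/(h_o·2πr_oL) = 1/(17.2×2π×0.3167×10) = 0.002922 K/W
R_total = 0.1205 K/W
Q = ΔT/R_total = 119/0.1205
Q = 987 W
T_interface = T_inner − Q·ΣR(inner→interface) = 395 − 987×0.07264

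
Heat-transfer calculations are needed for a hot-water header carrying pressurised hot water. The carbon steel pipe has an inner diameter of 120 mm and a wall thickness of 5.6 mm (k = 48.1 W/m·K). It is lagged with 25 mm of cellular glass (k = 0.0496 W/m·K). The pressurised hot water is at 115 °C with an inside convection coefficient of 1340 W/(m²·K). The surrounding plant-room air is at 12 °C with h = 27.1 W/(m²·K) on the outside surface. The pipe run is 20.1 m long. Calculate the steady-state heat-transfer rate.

Q ≈ 1880 W

For a radial system each layer contributes R = ln(r_out/r_in)/(2πkL); films add R = 1/(hA).
R_inner film = 1/(h_i·2πr₁L) = 1/(1340×2π×0.06×20.1) = 9.848×10^-5 K/W
R_carbon steel pipe wall = ln(65.6/60)/(2π×48.1×20.1) = 1.469×10^-5 K/W
R_cellular glass = ln(90.6/65.6)/(2π×0.0496×20.1) = 0.05154 K/W
R_outer film = 1/(h_o·2πr_oL) = 1/(27.1×2π×0.0906×20.1) = 0.003225 K/W
R_total = 0.05488 K/W
Q = ΔT/R_total = 103/0.05488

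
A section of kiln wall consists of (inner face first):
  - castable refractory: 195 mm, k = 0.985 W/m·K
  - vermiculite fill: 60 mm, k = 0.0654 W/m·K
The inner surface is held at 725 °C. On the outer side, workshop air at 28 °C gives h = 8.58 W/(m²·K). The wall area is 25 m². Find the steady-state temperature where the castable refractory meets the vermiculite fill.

T ≈ 613 °C

Series thermal resistances:
R_castable refractory = L/(kA) = 0.195/(0.985×25) = 0.007919 K/W
R_vermiculite fill = L/(kA) = 0.06/(0.0654×25) = 0.0367 K/W
R_outer film = 1/(h_o·A) = 1/(8.58×25) = 0.004662 K/W
R_total = 0.04928 K/W;  Q = ΔT/R_total = 697/0.04928 = 14140 W
T_interface = T_inner − Q·ΣR(inner→interface) = 725 − 14100×0.007919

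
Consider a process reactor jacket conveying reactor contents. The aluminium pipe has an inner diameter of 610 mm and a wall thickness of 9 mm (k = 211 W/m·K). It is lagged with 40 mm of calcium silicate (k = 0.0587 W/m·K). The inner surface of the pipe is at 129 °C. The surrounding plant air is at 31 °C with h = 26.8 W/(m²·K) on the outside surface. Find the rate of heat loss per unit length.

Cylindrical conduction, so R = ln(r₂/r₁)/(2πkL) per layer, in series:
R_aluminium pipe wall = ln(314/305)/(2π×211×1) = 2.194×10^-5 K/W
R_calcium silicate = ln(354/314)/(2π×0.0587×1) = 0.3251 K/W
R_outer film = 1/(h_o·2πr_oL) = 1/(26.8×2π×0.354×1) = 0.01678 K/W
R_total = 0.3419 K/W
Q = ΔT/R_total = 98/0.3419

q′ ≈ 287 W/m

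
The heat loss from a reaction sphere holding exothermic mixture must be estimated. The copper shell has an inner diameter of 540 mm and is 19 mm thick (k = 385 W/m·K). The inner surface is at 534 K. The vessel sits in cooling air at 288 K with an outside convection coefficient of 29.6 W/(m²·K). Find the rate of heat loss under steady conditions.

Q ≈ 7630 W

Radial (spherical) resistances in series:
R_copper shell = (1/0.27 − 1/0.289)/(4π×385) = 5.033×10^-5 K/W
R_outer film = 1/(h·4πr_o²) = 1/(29.6×4π×0.289²) = 0.03219 K/W
R_total = 0.03224 K/W
Q = ΔT/R_total = 246/0.03224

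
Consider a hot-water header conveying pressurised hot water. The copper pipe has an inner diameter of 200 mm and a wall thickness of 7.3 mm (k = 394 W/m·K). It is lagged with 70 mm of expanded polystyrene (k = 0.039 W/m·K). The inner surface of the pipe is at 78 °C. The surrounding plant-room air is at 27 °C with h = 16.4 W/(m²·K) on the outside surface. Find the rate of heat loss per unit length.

q′ ≈ 24.2 W/m

For a radial system each layer contributes R = ln(r_out/r_in)/(2πkL); films add R = 1/(hA).
R_copper pipe wall = ln(107.3/100)/(2π×394×1) = 2.846×10^-5 K/W
R_expanded polystyrene = ln(177.3/107.3)/(2π×0.039×1) = 2.049 K/W
R_outer film = 1/(h_o·2πr_oL) = 1/(16.4×2π×0.1773×1) = 0.05474 K/W
R_total = 2.104 K/W
Q = ΔT/R_total = 51/2.104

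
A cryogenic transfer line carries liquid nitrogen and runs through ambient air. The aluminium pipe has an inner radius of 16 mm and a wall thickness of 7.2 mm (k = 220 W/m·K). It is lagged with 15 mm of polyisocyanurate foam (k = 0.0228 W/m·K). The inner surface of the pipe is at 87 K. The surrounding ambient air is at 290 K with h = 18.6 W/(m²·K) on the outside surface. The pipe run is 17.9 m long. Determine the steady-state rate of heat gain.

Treating each annulus and film as a series resistance:
R_aluminium pipe wall = ln(23.2/16)/(2π×220×17.9) = 1.502×10^-5 K/W
R_polyisocyanurate foam = ln(38.2/23.2)/(2π×0.0228×17.9) = 0.1945 K/W
R_outer film = 1/(h_o·2πr_oL) = 1/(18.6×2π×0.0382×17.9) = 0.01251 K/W
R_total = 0.207 K/W
Q = ΔT/R_total = 203/0.207

Q ≈ 981 W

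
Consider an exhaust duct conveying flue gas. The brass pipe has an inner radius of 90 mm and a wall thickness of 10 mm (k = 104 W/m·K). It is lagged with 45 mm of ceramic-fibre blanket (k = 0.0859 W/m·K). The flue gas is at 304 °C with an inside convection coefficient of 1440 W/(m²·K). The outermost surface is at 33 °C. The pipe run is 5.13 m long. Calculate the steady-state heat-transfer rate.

Per-layer cylindrical resistances, series-summed:
R_inner film = 1/(h_i·2πr₁L) = 1/(1440×2π×0.09×5.13) = 2.394×10^-4 K/W
R_brass pipe wall = ln(100/90)/(2π×104×5.13) = 3.143×10^-5 K/W
R_ceramic-fibre blanket = ln(145/100)/(2π×0.0859×5.13) = 0.1342 K/W
R_total = 0.1345 K/W
Q = ΔT/R_total = 271/0.1345

Q ≈ 2020 W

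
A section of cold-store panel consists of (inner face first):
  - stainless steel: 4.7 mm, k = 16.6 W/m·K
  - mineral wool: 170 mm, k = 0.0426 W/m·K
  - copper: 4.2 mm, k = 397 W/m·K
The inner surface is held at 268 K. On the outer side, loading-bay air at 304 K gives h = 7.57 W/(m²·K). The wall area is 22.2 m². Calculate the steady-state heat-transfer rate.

Q ≈ 194 W

Model the wall as resistances in series:
R_stainless steel = L/(kA) = 0.0047/(16.6×22.2) = 1.275×10^-5 K/W
R_mineral wool = L/(kA) = 0.17/(0.0426×22.2) = 0.1798 K/W
R_copper = L/(kA) = 0.0042/(397×22.2) = 4.765×10^-7 K/W
R_outer film = 1/(h_o·A) = 1/(7.57×22.2) = 0.00595 K/W
R_total = 0.1857 K/W
Q = ΔT / R_total = 36 / 0.1857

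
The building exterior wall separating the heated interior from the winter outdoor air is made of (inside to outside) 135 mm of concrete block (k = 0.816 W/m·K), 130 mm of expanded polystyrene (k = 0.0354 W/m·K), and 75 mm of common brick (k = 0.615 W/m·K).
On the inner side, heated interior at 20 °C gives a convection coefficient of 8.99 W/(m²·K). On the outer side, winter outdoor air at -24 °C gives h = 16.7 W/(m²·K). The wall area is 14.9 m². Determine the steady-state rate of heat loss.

Q ≈ 159 W

Series thermal resistances:
R_inner film = 1/(h_i·A) = 1/(8.99×14.9) = 0.007465 K/W
R_concrete block = L/(kA) = 0.135/(0.816×14.9) = 0.0111 K/W
R_expanded polystyrene = L/(kA) = 0.13/(0.0354×14.9) = 0.2465 K/W
R_common brick = L/(kA) = 0.075/(0.615×14.9) = 0.008185 K/W
R_outer film = 1/(h_o·A) = 1/(16.7×14.9) = 0.004019 K/W
R_total = 0.2772 K/W
Q = ΔT / R_total = 44 / 0.2772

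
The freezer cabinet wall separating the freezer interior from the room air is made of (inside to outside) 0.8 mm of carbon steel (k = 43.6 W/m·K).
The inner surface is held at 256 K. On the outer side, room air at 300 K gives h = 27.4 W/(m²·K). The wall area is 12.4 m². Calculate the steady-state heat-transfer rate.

Model the wall as resistances in series:
R_carbon steel = L/(kA) = 0.0008/(43.6×12.4) = 1.48×10^-6 K/W
R_outer film = 1/(h_o·A) = 1/(27.4×12.4) = 0.002943 K/W
R_total = 0.002945 K/W
Q = ΔT / R_total = 44 / 0.002945

Q ≈ 14900 W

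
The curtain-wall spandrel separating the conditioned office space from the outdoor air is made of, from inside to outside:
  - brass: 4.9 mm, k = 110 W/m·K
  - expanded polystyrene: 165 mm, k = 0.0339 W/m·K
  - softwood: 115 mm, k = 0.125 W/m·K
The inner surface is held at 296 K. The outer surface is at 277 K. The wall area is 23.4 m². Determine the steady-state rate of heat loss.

Using the resistance-network approach (series):
R_brass = L/(kA) = 0.0049/(110×23.4) = 1.904×10^-6 K/W
R_expanded polystyrene = L/(kA) = 0.165/(0.0339×23.4) = 0.208 K/W
R_softwood = L/(kA) = 0.115/(0.125×23.4) = 0.03932 K/W
R_total = 0.2473 K/W
Q = ΔT / R_total = 19 / 0.2473

Q ≈ 76.8 W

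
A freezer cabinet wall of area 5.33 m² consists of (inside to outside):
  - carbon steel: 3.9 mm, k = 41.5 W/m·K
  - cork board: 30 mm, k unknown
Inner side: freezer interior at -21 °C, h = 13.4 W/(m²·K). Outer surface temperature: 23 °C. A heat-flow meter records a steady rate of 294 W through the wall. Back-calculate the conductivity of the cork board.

k ≈ 0.0415 W/(m·K)

Treating each layer as a thermal resistance in series:
R_inner film = 1/(h_i·A) = 1/(13.4×5.33) = 0.014 K/W
R_carbon steel = L/(kA) = 0.0039/(41.5×5.33) = 1.763×10^-5 K/W
Sum of known resistances R_other = 0.01402 K/W
Total R = ΔT/Q = 44/294 = 0.1497 K/W
R_cork board = R_total − R_other = 0.1356 K/W
k = L/(R·A) = 0.03/(0.1356×5.33)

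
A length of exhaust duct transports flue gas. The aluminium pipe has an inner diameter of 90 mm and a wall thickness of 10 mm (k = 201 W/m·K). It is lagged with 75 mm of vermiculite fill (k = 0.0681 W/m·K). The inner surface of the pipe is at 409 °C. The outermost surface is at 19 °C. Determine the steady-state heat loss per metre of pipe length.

Treating each annulus and film as a series resistance:
R_aluminium pipe wall = ln(55/45)/(2π×201×1) = 1.589×10^-4 K/W
R_vermiculite fill = ln(130/55)/(2π×0.0681×1) = 2.01 K/W
R_total = 2.011 K/W
Q = ΔT/R_total = 390/2.011

q′ ≈ 194 W/m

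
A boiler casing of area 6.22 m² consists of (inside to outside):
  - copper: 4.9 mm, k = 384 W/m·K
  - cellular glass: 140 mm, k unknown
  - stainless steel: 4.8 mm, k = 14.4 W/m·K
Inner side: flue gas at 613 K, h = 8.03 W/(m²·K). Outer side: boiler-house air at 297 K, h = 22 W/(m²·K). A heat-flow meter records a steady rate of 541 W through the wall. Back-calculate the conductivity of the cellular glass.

Series thermal resistances:
R_inner film = 1/(h_i·A) = 1/(8.03×6.22) = 0.02002 K/W
R_copper = L/(kA) = 0.0049/(384×6.22) = 2.052×10^-6 K/W
R_stainless steel = L/(kA) = 0.0048/(14.4×6.22) = 5.359×10^-5 K/W
R_outer film = 1/(h_o·A) = 1/(22×6.22) = 0.007308 K/W
Sum of known resistances R_other = 0.02738 K/W
Total R = ΔT/Q = 316/541 = 0.5841 K/W
R_cellular glass = R_total − R_other = 0.5567 K/W
k = L/(R·A) = 0.14/(0.5567×6.22)

k ≈ 0.0404 W/(m·K)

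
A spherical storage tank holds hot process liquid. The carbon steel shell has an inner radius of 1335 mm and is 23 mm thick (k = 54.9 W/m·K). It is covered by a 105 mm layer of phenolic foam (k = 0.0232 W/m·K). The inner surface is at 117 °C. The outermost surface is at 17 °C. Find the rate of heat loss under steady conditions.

Q ≈ 552 W

Spherical conduction: R = (1/r_in − 1/r_out)/(4πk) per layer; series-sum.
R_carbon steel shell = (1/1.335 − 1/1.358)/(4π×54.9) = 1.839×10^-5 K/W
R_phenolic foam = (1/1.358 − 1/1.463)/(4π×0.0232) = 0.1813 K/W
R_total = 0.1813 K/W
Q = ΔT/R_total = 100/0.1813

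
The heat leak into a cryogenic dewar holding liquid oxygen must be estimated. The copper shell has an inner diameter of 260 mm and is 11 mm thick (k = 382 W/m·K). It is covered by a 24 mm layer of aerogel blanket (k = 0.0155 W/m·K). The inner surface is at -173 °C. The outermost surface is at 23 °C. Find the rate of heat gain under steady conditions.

Q ≈ 37 W

Spherical conduction: R = (1/r_in − 1/r_out)/(4πk) per layer; series-sum.
R_copper shell = (1/0.13 − 1/0.141)/(4π×382) = 1.25×10^-4 K/W
R_aerogel blanket = (1/0.141 − 1/0.165)/(4π×0.0155) = 5.296 K/W
R_total = 5.296 K/W
Q = ΔT/R_total = 196/5.296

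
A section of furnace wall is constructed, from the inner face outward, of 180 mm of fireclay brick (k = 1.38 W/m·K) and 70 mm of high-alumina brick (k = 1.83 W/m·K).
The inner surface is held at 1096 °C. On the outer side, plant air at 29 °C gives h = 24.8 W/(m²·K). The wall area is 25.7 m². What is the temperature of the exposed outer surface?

Treating each layer as a thermal resistance in series:
R_fireclay brick = L/(kA) = 0.18/(1.38×25.7) = 0.005075 K/W
R_high-alumina brick = L/(kA) = 0.07/(1.83×25.7) = 0.001488 K/W
R_outer film = 1/(h_o·A) = 1/(24.8×25.7) = 0.001569 K/W
R_total = 0.008133 K/W;  Q = ΔT/R_total = 1067/0.008133 = 131200 W
T_interface = T_inner − Q·ΣR(inner→interface) = 1096 − 131000×0.006564

T ≈ 235 °C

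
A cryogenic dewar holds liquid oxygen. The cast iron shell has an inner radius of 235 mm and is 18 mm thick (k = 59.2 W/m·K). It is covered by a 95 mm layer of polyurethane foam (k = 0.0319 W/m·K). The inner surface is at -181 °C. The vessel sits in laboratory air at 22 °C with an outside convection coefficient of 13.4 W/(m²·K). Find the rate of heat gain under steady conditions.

Radial (spherical) resistances in series:
R_cast iron shell = (1/0.235 − 1/0.253)/(4π×59.2) = 4.07×10^-4 K/W
R_polyurethane foam = (1/0.253 − 1/0.348)/(4π×0.0319) = 2.692 K/W
R_outer film = 1/(h·4πr_o²) = 1/(13.4×4π×0.348²) = 0.04904 K/W
R_total = 2.741 K/W
Q = ΔT/R_total = 203/2.741

Q ≈ 74.1 W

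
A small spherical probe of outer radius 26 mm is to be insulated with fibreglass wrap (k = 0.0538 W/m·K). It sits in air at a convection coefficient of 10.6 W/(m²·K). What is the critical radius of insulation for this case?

r_cr ≈ 10.2 mm

For a sphere r_cr = 2k/h = 2×0.0538/10.6
r_cr = 10.2 mm; since the bare radius (26 mm) is above r_cr, any added insulation will reduce heat loss.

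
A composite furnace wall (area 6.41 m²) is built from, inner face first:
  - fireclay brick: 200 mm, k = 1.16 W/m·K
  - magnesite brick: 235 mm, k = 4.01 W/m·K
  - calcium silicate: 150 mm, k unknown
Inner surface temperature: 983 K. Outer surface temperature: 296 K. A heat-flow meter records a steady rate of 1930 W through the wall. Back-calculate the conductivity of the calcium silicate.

k ≈ 0.0731 W/(m·K)

Model the wall as resistances in series:
R_fireclay brick = L/(kA) = 0.2/(1.16×6.41) = 0.0269 K/W
R_magnesite brick = L/(kA) = 0.235/(4.01×6.41) = 0.009143 K/W
Sum of known resistances R_other = 0.03604 K/W
Total R = ΔT/Q = 687/1930 = 0.356 K/W
R_calcium silicate = R_total − R_other = 0.3199 K/W
k = L/(R·A) = 0.15/(0.3199×6.41)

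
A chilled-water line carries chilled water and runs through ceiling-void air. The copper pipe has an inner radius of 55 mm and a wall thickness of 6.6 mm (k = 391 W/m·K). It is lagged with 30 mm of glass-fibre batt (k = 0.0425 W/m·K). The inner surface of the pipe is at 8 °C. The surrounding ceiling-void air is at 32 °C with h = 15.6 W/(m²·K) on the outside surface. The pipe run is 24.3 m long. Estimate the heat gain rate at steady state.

Per-layer cylindrical resistances, series-summed:
R_copper pipe wall = ln(61.6/55)/(2π×391×24.3) = 1.898×10^-6 K/W
R_glass-fibre batt = ln(91.6/61.6)/(2π×0.0425×24.3) = 0.06115 K/W
R_outer film = 1/(h_o·2πr_oL) = 1/(15.6×2π×0.0916×24.3) = 0.004583 K/W
R_total = 0.06573 K/W
Q = ΔT/R_total = 24/0.06573

Q ≈ 365 W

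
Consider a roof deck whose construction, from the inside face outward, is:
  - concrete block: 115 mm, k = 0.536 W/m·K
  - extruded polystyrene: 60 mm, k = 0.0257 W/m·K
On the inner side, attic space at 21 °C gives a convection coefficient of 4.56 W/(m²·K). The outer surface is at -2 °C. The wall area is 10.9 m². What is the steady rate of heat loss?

Using the resistance-network approach (series):
R_inner film = 1/(h_i·A) = 1/(4.56×10.9) = 0.02012 K/W
R_concrete block = L/(kA) = 0.115/(0.536×10.9) = 0.01968 K/W
R_extruded polystyrene = L/(kA) = 0.06/(0.0257×10.9) = 0.2142 K/W
R_total = 0.254 K/W
Q = ΔT / R_total = 23 / 0.254

Q ≈ 90.6 W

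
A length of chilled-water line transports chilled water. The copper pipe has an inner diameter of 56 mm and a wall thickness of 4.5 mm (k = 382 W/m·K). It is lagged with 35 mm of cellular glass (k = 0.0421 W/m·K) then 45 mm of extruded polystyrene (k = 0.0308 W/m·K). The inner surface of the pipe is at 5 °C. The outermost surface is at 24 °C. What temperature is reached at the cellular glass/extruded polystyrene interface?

Per-layer cylindrical resistances, series-summed:
R_copper pipe wall = ln(32.5/28)/(2π×382×1) = 6.209×10^-5 K/W
R_cellular glass = ln(67.5/32.5)/(2π×0.0421×1) = 2.763 K/W
R_extruded polystyrene = ln(112.5/67.5)/(2π×0.0308×1) = 2.64 K/W
R_total = 5.403 K/W
Q = ΔT/R_total = 19/5.403
Q = 3.52 W/m
T_interface = T_inner + Q·ΣR(inner→interface) = 5 + 3.52×2.763

T ≈ 14.7 °C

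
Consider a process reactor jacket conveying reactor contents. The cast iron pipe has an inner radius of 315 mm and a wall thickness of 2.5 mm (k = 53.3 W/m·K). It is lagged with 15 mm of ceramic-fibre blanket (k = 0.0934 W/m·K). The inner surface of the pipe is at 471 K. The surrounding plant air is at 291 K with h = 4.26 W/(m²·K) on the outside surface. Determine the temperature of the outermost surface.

T ≈ 397 K

Treating each annulus and film as a series resistance:
R_cast iron pipe wall = ln(317.5/315)/(2π×53.3×1) = 2.361×10^-5 K/W
R_ceramic-fibre blanket = ln(332.5/317.5)/(2π×0.0934×1) = 0.07866 K/W
R_outer film = 1/(h_o·2πr_oL) = 1/(4.26×2π×0.3325×1) = 0.1124 K/W
R_total = 0.191 K/W
Q = ΔT/R_total = 180/0.191
Q = 942 W/m
T_interface = T_inner − Q·ΣR(inner→interface) = 471 − 942×0.07868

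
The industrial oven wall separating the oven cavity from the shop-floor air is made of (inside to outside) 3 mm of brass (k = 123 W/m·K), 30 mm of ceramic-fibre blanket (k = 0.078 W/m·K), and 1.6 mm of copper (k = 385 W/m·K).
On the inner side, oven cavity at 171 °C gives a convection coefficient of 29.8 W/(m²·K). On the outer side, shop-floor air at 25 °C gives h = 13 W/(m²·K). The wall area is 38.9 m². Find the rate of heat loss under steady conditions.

Using the resistance-network approach (series):
R_inner film = 1/(h_i·A) = 1/(29.8×38.9) = 8.626×10^-4 K/W
R_brass = L/(kA) = 0.003/(123×38.9) = 6.27×10^-7 K/W
R_ceramic-fibre blanket = L/(kA) = 0.03/(0.078×38.9) = 0.009887 K/W
R_copper = L/(kA) = 0.0016/(385×38.9) = 1.068×10^-7 K/W
R_outer film = 1/(h_o·A) = 1/(13×38.9) = 0.001977 K/W
R_total = 0.01273 K/W
Q = ΔT / R_total = 146 / 0.01273

Q ≈ 11500 W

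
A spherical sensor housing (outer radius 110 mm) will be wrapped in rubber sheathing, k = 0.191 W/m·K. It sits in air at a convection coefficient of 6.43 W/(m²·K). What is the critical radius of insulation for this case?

r_cr ≈ 59.4 mm

For a sphere r_cr = 2k/h = 2×0.191/6.43
r_cr = 59.4 mm; since the bare radius (110 mm) is above r_cr, any added insulation will reduce heat loss.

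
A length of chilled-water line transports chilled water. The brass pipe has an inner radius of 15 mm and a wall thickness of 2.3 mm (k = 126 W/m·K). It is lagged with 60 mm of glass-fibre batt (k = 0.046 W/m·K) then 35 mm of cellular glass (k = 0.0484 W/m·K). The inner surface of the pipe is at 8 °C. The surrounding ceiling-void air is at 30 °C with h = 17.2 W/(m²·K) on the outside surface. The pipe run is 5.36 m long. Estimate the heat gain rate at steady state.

Q ≈ 18.2 W

For a radial system each layer contributes R = ln(r_out/r_in)/(2πkL); films add R = 1/(hA).
R_brass pipe wall = ln(17.3/15)/(2π×126×5.36) = 3.362×10^-5 K/W
R_glass-fibre batt = ln(77.3/17.3)/(2π×0.046×5.36) = 0.9663 K/W
R_cellular glass = ln(112.3/77.3)/(2π×0.0484×5.36) = 0.2291 K/W
R_outer film = 1/(h_o·2πr_oL) = 1/(17.2×2π×0.1123×5.36) = 0.01537 K/W
R_total = 1.211 K/W
Q = ΔT/R_total = 22/1.211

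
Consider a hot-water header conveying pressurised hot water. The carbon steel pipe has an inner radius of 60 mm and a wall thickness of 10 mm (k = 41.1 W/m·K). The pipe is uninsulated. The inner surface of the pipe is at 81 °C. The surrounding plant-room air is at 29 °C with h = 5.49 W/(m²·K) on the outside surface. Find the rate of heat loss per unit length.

q′ ≈ 125 W/m

Treating each annulus and film as a series resistance:
R_carbon steel pipe wall = ln(70/60)/(2π×41.1×1) = 5.969×10^-4 K/W
R_outer film = 1/(h_o·2πr_oL) = 1/(5.49×2π×0.07×1) = 0.4141 K/W
R_total = 0.4147 K/W
Q = ΔT/R_total = 52/0.4147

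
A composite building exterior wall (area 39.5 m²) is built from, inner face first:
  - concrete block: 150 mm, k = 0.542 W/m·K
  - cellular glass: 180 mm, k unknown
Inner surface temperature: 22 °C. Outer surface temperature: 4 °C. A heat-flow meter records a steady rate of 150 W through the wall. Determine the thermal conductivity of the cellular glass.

k ≈ 0.0403 W/(m·K)

Treating each layer as a thermal resistance in series:
R_concrete block = L/(kA) = 0.15/(0.542×39.5) = 0.007006 K/W
Sum of known resistances R_other = 0.007006 K/W
Total R = ΔT/Q = 18/150 = 0.12 K/W
R_cellular glass = R_total − R_other = 0.113 K/W
k = L/(R·A) = 0.18/(0.113×39.5)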